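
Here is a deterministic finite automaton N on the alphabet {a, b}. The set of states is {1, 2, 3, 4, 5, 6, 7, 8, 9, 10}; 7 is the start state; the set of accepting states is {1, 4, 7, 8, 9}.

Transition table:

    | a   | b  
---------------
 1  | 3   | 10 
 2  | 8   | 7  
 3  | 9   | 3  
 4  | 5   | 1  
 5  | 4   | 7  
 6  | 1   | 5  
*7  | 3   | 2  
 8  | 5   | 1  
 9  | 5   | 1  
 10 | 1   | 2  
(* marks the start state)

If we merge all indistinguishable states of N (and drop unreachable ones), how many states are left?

States {6} cannot be reached from the start state, so discard them.
P0 = {1,4,7,8,9} | {2,3,5,10}.
Split {1,4,7,8,9} by δ(·,b) → {4,8,9} and {1,7}.
Split {2,3,5,10} by δ(·,a) → {2,3,5} and {10}.
Refine {2,3,5} on symbol b: members go to different blocks, giving {2,5} and {3}.
On input b, block {1,7} splits into {1} and {7}.
The partition is now stable with 6 blocks: {4,8,9} | {2,5} | {1} | {10} | {3} | {7}.

6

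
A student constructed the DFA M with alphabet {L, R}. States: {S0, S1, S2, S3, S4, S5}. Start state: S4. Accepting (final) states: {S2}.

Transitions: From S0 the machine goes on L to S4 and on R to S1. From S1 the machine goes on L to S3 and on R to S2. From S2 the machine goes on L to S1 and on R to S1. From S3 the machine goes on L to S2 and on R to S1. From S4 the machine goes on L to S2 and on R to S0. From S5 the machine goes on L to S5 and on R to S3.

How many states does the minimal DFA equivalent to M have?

5

First remove the unreachable states {S5}; 5 states remain.
P0 = {S2} | {S0,S1,S3,S4}.
Split {S0,S1,S3,S4} by δ(·,L) → {S0,S1} and {S3,S4}.
On input R, block {S0,S1} splits into {S0} and {S1}.
On input R, block {S3,S4} splits into {S3} and {S4}.
The partition is now stable with 5 blocks: {S2} | {S0} | {S3} | {S1} | {S4}.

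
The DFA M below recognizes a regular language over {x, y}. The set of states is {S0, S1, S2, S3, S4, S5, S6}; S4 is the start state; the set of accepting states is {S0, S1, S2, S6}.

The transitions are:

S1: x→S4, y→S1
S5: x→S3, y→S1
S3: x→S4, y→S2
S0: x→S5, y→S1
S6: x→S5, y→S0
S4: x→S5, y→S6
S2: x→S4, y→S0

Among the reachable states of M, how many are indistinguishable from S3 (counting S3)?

3

Every state is reachable, so we keep all 7.
P0 = {S0,S1,S2,S6} | {S3,S4,S5}.
The partition is now stable with 2 blocks: {S0,S1,S2,S6} | {S3,S4,S5}.
State S3 belongs to the block {S3,S4,S5}, which has 3 states.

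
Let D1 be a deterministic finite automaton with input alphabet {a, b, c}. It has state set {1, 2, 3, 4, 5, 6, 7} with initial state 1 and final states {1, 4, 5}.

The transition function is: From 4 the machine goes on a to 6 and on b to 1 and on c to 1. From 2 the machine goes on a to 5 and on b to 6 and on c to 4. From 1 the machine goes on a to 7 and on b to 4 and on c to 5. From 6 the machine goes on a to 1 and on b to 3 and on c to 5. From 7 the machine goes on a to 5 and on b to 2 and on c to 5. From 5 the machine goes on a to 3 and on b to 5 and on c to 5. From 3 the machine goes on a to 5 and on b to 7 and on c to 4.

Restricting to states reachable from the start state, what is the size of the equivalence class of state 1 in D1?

Start with accepting vs non-accepting: {1,4,5} | {2,3,6,7}.
The partition is now stable with 2 blocks: {1,4,5} | {2,3,6,7}.
State 1 belongs to the block {1,4,5}, which has 3 states.

3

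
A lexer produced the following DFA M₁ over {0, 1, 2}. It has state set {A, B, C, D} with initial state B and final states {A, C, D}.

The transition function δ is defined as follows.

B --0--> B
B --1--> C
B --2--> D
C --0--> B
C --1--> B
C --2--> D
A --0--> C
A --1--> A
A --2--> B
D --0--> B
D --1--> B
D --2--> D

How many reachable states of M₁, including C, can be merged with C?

States {A} cannot be reached from the start state, so discard them.
Start with accepting vs non-accepting: {C,D} | {B}.
Stable partition: {C,D} | {B} — 2 equivalence classes.
State C belongs to the block {C,D}, which has 2 states.

2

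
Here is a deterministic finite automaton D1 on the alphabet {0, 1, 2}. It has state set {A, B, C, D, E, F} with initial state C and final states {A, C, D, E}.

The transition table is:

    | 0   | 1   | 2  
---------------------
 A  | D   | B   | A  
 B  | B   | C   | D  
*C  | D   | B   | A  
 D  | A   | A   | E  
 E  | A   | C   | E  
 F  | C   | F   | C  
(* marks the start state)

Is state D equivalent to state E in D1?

First remove the unreachable states {F}; 5 states remain.
Start with accepting vs non-accepting: {A,C,D,E} | {B}.
Split {A,C,D,E} by δ(·,1) → {A,C} and {D,E}.
Stable partition: {A,C} | {B} | {D,E} — 3 equivalence classes.
D and E lie in the same block of the stable partition, so they are equivalent — no string distinguishes them.

Yes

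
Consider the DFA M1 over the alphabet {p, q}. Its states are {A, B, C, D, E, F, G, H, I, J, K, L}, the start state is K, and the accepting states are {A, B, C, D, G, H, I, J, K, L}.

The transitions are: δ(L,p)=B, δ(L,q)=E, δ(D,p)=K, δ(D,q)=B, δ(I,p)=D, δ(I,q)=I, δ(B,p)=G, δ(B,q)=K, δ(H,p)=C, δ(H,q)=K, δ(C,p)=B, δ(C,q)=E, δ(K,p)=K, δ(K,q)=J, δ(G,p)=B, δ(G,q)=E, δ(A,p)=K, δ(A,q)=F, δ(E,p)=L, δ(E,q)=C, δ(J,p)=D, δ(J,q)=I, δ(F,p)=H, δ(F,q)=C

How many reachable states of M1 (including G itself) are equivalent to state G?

Reachable states from the start: {B,C,D,E,G,I,J,K,L}. Unreachable: {A,F,H} — drop them.
Start with accepting vs non-accepting: {B,C,D,G,I,J,K,L} | {E}.
Split {B,C,D,G,I,J,K,L} by δ(·,q) → {B,D,I,J,K} and {C,G,L}.
On input p, block {B,D,I,J,K} splits into {D,I,J,K} and {B}.
On input q, block {D,I,J,K} splits into {I,J,K} and {D}.
On input p, block {I,J,K} splits into {I,J} and {K}.
The partition is now stable with 6 blocks: {I,J} | {E} | {C,G,L} | {B} | {D} | {K}.
State G belongs to the block {C,G,L}, which has 3 states.

3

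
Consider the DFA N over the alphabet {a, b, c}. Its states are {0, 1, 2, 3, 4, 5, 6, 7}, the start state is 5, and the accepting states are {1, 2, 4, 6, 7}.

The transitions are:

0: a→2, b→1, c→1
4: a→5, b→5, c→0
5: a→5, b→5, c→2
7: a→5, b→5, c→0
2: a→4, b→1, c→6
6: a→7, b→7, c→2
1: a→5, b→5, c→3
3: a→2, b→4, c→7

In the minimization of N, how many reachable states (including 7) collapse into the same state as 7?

Initial partition by acceptance: {1,2,4,6,7} | {0,3,5}.
Split {1,2,4,6,7} by δ(·,a) → {1,4,7} and {2,6}.
Split {0,3,5} by δ(·,a) → {0,3} and {5}.
Stable partition: {1,4,7} | {0,3} | {2,6} | {5} — 4 equivalence classes.
State 7 belongs to the block {1,4,7}, which has 3 states.

3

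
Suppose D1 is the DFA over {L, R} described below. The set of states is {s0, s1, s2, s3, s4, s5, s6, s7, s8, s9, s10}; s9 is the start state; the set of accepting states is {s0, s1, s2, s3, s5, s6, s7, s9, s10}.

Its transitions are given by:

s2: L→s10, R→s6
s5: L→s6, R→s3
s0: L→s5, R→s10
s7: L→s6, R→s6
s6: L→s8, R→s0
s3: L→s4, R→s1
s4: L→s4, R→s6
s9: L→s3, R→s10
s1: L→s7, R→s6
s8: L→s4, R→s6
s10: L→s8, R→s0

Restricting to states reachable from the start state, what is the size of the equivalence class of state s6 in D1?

3

Reachable states from the start: {s0,s1,s3,s4,s5,s6,s7,s8,s9,s10}. Unreachable: {s2} — drop them.
Initial partition by acceptance: {s0,s1,s3,s5,s6,s7,s9,s10} | {s4,s8}.
Split {s0,s1,s3,s5,s6,s7,s9,s10} by δ(·,L) → {s0,s1,s5,s7,s9} and {s3,s6,s10}.
Split {s0,s1,s5,s7,s9} by δ(·,L) → {s5,s7,s9} and {s0,s1}.
Stable partition: {s5,s7,s9} | {s4,s8} | {s3,s6,s10} | {s0,s1} — 4 equivalence classes.
The equivalence class containing s6 is {s3,s6,s10}, of size 3.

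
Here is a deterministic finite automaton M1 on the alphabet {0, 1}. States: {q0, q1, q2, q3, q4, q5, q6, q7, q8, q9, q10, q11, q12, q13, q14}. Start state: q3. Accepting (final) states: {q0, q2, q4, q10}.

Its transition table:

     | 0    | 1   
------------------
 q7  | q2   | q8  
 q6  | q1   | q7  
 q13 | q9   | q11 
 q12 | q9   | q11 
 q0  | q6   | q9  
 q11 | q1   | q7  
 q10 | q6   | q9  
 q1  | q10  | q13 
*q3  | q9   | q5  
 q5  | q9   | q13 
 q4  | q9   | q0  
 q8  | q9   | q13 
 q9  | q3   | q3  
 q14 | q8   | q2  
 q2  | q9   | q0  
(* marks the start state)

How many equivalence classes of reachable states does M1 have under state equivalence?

Reachable states from the start: {q0,q1,q2,q3,q5,q6,q7,q8,q9,q10,q11,q13}. Unreachable: {q4,q12,q14} — drop them.
Initial partition by acceptance: {q0,q2,q10} | {q1,q3,q5,q6,q7,q8,q9,q11,q13}.
On input 1, block {q0,q2,q10} splits into {q0,q10} and {q2}.
Split {q1,q3,q5,q6,q7,q8,q9,q11,q13} by δ(·,0) → {q3,q5,q6,q8,q9,q11,q13} and {q1} and {q7}.
Split {q3,q5,q6,q8,q9,q11,q13} by δ(·,0) → {q3,q5,q8,q9,q13} and {q6,q11}.
Refine {q3,q5,q8,q9,q13} on symbol 1: members go to different blocks, giving {q3,q5,q8,q9} and {q13}.
On input 1, block {q3,q5,q8,q9} splits into {q3,q9} and {q5,q8}.
On input 1, block {q3,q9} splits into {q3} and {q9}.
The partition is now stable with 9 blocks: {q0,q10} | {q3} | {q2} | {q1} | {q7} | {q6,q11} | {q13} | {q5,q8} | {q9}.

9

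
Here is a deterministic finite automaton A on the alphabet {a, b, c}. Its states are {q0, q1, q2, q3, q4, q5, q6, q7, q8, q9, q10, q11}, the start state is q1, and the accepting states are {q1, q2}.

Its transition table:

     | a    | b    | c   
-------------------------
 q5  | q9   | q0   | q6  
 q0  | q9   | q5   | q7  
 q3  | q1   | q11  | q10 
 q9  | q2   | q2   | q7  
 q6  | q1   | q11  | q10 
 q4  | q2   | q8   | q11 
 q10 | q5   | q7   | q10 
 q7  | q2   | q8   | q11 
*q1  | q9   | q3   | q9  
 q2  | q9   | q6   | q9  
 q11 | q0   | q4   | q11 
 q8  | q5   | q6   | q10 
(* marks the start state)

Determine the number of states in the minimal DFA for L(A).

5

P0 = {q1,q2} | {q0,q3,q4,q5,q6,q7,q8,q9,q10,q11}.
Split {q0,q3,q4,q5,q6,q7,q8,q9,q10,q11} by δ(·,a) → {q0,q5,q8,q10,q11} and {q3,q4,q6,q7,q9}.
Split {q0,q5,q8,q10,q11} by δ(·,a) → {q8,q10,q11} and {q0,q5}.
Refine {q3,q4,q6,q7,q9} on symbol b: members go to different blocks, giving {q3,q4,q6,q7} and {q9}.
No further refinement is possible. Final partition (5 blocks): {q1,q2} | {q8,q10,q11} | {q3,q4,q6,q7} | {q0,q5} | {q9}.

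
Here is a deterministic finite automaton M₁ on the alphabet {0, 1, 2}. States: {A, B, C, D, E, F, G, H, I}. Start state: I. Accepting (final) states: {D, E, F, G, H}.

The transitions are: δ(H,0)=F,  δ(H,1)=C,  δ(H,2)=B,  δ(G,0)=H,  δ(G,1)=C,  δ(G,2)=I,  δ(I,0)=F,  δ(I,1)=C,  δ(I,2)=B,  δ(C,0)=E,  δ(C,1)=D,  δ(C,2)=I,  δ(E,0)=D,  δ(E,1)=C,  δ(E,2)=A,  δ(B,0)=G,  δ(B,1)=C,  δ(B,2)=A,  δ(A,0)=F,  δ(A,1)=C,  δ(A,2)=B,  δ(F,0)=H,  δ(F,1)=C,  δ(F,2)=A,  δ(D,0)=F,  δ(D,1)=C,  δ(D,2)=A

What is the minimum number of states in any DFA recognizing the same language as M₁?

Every state is reachable, so we keep all 9.
P0 = {D,E,F,G,H} | {A,B,C,I}.
Split {A,B,C,I} by δ(·,1) → {A,B,I} and {C}.
The partition is now stable with 3 blocks: {D,E,F,G,H} | {A,B,I} | {C}.

3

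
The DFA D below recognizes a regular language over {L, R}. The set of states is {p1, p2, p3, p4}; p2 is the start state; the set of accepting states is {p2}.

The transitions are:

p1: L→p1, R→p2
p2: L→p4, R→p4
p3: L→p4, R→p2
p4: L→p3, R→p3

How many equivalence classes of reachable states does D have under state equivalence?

First remove the unreachable states {p1}; 3 states remain.
Initial partition by acceptance: {p2} | {p3,p4}.
Split {p3,p4} by δ(·,R) → {p3} and {p4}.
The partition is now stable with 3 blocks: {p2} | {p3} | {p4}.

3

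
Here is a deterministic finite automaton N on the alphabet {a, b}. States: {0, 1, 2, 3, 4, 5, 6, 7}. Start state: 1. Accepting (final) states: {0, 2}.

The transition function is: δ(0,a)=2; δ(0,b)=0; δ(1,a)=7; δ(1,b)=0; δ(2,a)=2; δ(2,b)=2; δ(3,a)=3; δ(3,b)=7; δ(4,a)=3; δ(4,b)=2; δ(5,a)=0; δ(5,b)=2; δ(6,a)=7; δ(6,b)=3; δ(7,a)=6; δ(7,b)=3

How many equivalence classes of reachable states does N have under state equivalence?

3

Reachable states from the start: {0,1,2,3,6,7}. Unreachable: {4,5} — drop them.
Start with accepting vs non-accepting: {0,2} | {1,3,6,7}.
On input b, block {1,3,6,7} splits into {3,6,7} and {1}.
The partition is now stable with 3 blocks: {0,2} | {3,6,7} | {1}.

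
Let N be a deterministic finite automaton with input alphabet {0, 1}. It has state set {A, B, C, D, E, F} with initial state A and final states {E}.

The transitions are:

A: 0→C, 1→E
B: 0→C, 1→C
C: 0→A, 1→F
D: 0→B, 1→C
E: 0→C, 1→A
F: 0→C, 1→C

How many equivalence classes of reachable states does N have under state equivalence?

4

States {B,D} cannot be reached from the start state, so discard them.
P0 = {E} | {A,C,F}.
Refine {A,C,F} on symbol 1: members go to different blocks, giving {C,F} and {A}.
On input 0, block {C,F} splits into {C} and {F}.
Stable partition: {E} | {C} | {A} | {F} — 4 equivalence classes.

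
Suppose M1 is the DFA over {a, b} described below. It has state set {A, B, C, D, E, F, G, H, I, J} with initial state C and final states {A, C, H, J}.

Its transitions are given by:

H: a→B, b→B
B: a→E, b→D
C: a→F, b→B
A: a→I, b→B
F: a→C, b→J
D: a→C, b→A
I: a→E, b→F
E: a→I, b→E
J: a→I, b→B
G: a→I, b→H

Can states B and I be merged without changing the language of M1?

Yes

Reachable states from the start: {A,B,C,D,E,F,I,J}. Unreachable: {G,H} — drop them.
P0 = {A,C,J} | {B,D,E,F,I}.
On input a, block {B,D,E,F,I} splits into {B,E,I} and {D,F}.
Split {A,C,J} by δ(·,a) → {A,J} and {C}.
On input b, block {B,E,I} splits into {B,I} and {E}.
No further refinement is possible. Final partition (5 blocks): {A,J} | {B,I} | {D,F} | {C} | {E}.
B and I lie in the same block of the stable partition, so they are equivalent — no string distinguishes them.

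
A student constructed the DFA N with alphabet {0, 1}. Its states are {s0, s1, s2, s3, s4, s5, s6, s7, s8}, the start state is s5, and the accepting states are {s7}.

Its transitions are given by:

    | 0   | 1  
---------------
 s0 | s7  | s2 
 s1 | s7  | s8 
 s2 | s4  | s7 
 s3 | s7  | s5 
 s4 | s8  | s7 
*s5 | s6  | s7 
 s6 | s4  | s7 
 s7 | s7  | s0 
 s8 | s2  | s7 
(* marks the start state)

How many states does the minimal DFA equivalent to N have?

Reachable states from the start: {s0,s2,s4,s5,s6,s7,s8}. Unreachable: {s1,s3} — drop them.
Initial partition by acceptance: {s7} | {s0,s2,s4,s5,s6,s8}.
Refine {s0,s2,s4,s5,s6,s8} on symbol 0: members go to different blocks, giving {s2,s4,s5,s6,s8} and {s0}.
No further refinement is possible. Final partition (3 blocks): {s7} | {s2,s4,s5,s6,s8} | {s0}.

3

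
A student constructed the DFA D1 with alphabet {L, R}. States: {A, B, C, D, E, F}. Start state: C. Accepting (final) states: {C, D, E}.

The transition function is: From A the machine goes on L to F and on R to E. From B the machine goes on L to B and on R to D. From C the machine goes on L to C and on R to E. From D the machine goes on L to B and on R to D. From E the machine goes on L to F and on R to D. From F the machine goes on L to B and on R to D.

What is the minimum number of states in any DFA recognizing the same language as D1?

3

States {A} cannot be reached from the start state, so discard them.
Initial partition by acceptance: {C,D,E} | {B,F}.
Refine {C,D,E} on symbol L: members go to different blocks, giving {D,E} and {C}.
No further refinement is possible. Final partition (3 blocks): {D,E} | {B,F} | {C}.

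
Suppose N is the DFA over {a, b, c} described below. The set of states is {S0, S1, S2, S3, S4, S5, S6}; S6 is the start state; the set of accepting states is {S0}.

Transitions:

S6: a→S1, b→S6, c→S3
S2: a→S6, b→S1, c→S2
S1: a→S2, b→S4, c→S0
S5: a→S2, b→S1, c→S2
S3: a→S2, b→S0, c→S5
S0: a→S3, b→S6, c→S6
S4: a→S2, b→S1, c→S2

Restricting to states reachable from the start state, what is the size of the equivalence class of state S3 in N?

Initial partition by acceptance: {S0} | {S1,S2,S3,S4,S5,S6}.
On input b, block {S1,S2,S3,S4,S5,S6} splits into {S1,S2,S4,S5,S6} and {S3}.
On input c, block {S1,S2,S4,S5,S6} splits into {S2,S4,S5} and {S1} and {S6}.
On input a, block {S2,S4,S5} splits into {S4,S5} and {S2}.
Stable partition: {S0} | {S4,S5} | {S3} | {S1} | {S6} | {S2} — 6 equivalence classes.
State S3 belongs to the block {S3}, which has 1 states.

1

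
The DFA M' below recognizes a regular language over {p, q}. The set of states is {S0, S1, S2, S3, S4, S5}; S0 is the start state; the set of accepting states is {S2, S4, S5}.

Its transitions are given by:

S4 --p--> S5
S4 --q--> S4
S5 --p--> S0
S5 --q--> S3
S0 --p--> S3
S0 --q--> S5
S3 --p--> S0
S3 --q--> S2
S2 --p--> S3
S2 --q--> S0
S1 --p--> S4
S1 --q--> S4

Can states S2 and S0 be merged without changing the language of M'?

No

First remove the unreachable states {S1,S4}; 4 states remain.
Start with accepting vs non-accepting: {S2,S5} | {S0,S3}.
The partition is now stable with 2 blocks: {S2,S5} | {S0,S3}.
S2 and S0 end up in different blocks, so they are distinguishable. For instance, the string 'ε' is accepted from only S2.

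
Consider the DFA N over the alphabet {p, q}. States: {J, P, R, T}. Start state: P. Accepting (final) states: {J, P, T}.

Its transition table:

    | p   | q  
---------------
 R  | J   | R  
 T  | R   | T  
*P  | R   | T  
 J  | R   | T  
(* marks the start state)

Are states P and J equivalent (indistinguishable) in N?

All states are reachable from the start state.
P0 = {J,P,T} | {R}.
The partition is now stable with 2 blocks: {J,P,T} | {R}.
P and J lie in the same block of the stable partition, so they are equivalent — no string distinguishes them.

Yes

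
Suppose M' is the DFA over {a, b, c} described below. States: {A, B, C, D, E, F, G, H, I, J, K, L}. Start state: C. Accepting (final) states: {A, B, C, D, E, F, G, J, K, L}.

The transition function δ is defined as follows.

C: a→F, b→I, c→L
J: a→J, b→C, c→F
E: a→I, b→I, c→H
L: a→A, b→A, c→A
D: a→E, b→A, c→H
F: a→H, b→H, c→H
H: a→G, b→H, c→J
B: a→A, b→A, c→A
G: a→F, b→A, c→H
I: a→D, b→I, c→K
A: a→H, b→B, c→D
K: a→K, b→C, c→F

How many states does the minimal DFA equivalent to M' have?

Every state is reachable, so we keep all 12.
Initial partition by acceptance: {A,B,C,D,E,F,G,J,K,L} | {H,I}.
Split {A,B,C,D,E,F,G,J,K,L} by δ(·,a) → {B,C,D,G,J,K,L} and {A,E,F}.
Split {B,C,D,G,J,K,L} by δ(·,a) → {B,C,D,G,L} and {J,K}.
On input b, block {B,C,D,G,L} splits into {B,D,G,L} and {C}.
On input c, block {B,D,G,L} splits into {B,L} and {D,G}.
Split {A,E,F} by δ(·,b) → {E,F} and {A}.
Stable partition: {B,L} | {H,I} | {E,F} | {J,K} | {C} | {D,G} | {A} — 7 equivalence classes.

7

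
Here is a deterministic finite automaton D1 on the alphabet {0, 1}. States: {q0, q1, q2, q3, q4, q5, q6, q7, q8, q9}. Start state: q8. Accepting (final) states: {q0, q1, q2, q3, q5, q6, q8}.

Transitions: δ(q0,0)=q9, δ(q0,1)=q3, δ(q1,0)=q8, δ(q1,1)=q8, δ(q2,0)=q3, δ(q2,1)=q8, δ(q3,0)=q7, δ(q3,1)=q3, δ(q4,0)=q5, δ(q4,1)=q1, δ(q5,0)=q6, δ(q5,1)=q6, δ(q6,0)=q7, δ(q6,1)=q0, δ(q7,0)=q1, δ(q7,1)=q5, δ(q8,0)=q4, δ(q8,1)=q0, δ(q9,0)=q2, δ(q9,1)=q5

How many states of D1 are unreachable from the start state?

A breadth-first search from the start state visits every state.

0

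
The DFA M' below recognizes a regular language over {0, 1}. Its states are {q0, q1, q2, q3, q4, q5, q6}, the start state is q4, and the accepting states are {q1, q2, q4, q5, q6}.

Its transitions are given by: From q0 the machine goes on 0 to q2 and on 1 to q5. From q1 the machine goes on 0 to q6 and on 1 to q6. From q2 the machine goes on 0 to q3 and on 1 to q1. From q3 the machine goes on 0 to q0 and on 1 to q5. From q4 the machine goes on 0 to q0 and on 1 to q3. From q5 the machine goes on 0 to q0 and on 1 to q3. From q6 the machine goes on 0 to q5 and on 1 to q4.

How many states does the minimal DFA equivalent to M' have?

Start with accepting vs non-accepting: {q1,q2,q4,q5,q6} | {q0,q3}.
Refine {q1,q2,q4,q5,q6} on symbol 0: members go to different blocks, giving {q2,q4,q5} and {q1,q6}.
Split {q2,q4,q5} by δ(·,1) → {q4,q5} and {q2}.
On input 0, block {q0,q3} splits into {q0} and {q3}.
Refine {q1,q6} on symbol 0: members go to different blocks, giving {q1} and {q6}.
Stable partition: {q4,q5} | {q0} | {q1} | {q2} | {q3} | {q6} — 6 equivalence classes.

6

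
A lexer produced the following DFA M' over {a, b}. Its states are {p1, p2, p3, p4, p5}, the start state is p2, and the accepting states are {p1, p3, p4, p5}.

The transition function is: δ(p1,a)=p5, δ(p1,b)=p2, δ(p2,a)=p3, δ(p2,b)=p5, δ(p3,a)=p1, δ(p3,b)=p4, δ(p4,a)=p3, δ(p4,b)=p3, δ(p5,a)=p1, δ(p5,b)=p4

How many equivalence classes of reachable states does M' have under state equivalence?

4

Every state is reachable, so we keep all 5.
Start with accepting vs non-accepting: {p1,p3,p4,p5} | {p2}.
Split {p1,p3,p4,p5} by δ(·,b) → {p3,p4,p5} and {p1}.
Split {p3,p4,p5} by δ(·,a) → {p3,p5} and {p4}.
The partition is now stable with 4 blocks: {p3,p5} | {p2} | {p1} | {p4}.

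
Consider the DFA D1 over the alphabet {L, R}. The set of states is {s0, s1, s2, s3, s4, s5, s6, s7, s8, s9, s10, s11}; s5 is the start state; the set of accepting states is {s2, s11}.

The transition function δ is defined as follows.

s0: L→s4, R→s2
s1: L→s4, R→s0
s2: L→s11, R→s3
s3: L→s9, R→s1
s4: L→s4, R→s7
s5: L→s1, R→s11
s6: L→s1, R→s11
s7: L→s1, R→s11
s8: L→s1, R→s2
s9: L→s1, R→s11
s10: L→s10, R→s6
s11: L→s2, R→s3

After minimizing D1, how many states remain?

4

States {s6,s8,s10} cannot be reached from the start state, so discard them.
Start with accepting vs non-accepting: {s2,s11} | {s0,s1,s3,s4,s5,s7,s9}.
Refine {s0,s1,s3,s4,s5,s7,s9} on symbol R: members go to different blocks, giving {s0,s5,s7,s9} and {s1,s3,s4}.
Refine {s1,s3,s4} on symbol L: members go to different blocks, giving {s1,s4} and {s3}.
The partition is now stable with 4 blocks: {s2,s11} | {s0,s5,s7,s9} | {s1,s4} | {s3}.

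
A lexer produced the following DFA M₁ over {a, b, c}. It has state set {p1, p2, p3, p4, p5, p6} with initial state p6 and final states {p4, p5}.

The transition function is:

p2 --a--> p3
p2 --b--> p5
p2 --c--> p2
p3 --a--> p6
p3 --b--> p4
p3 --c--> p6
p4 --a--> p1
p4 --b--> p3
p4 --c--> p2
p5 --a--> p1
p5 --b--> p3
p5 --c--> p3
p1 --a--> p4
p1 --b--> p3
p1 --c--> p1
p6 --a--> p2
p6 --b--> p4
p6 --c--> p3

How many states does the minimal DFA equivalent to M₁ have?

3

P0 = {p4,p5} | {p1,p2,p3,p6}.
Split {p1,p2,p3,p6} by δ(·,a) → {p2,p3,p6} and {p1}.
No further refinement is possible. Final partition (3 blocks): {p4,p5} | {p2,p3,p6} | {p1}.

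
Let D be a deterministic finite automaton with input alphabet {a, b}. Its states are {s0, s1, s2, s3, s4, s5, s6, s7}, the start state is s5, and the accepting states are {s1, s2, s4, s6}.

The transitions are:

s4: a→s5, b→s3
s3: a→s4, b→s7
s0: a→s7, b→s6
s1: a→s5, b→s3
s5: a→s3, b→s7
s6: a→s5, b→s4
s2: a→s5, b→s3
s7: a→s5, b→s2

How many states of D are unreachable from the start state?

Starting at s5 and following transitions, the reachable set is {s2, s3, s4, s5, s7}. That leaves s0, s1, s6 unreachable — 3 in total.

3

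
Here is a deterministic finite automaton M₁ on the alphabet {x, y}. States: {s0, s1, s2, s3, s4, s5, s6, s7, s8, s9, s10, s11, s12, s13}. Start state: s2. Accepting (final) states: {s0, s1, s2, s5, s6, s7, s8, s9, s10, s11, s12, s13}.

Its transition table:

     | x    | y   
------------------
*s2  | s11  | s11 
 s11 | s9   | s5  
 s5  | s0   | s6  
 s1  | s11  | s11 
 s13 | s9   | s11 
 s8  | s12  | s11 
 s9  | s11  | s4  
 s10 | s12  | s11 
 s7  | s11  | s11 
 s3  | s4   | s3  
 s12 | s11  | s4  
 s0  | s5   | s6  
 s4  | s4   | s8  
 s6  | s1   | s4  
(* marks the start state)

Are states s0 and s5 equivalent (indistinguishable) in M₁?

Yes

Reachable states from the start: {s0,s1,s2,s4,s5,s6,s8,s9,s11,s12}. Unreachable: {s3,s7,s10,s13} — drop them.
Initial partition by acceptance: {s0,s1,s2,s5,s6,s8,s9,s11,s12} | {s4}.
On input y, block {s0,s1,s2,s5,s6,s8,s9,s11,s12} splits into {s0,s1,s2,s5,s8,s11} and {s6,s9,s12}.
Split {s0,s1,s2,s5,s8,s11} by δ(·,x) → {s0,s1,s2,s5} and {s8,s11}.
On input x, block {s0,s1,s2,s5} splits into {s0,s5} and {s1,s2}.
Split {s6,s9,s12} by δ(·,x) → {s9,s12} and {s6}.
Split {s8,s11} by δ(·,y) → {s8} and {s11}.
No further refinement is possible. Final partition (7 blocks): {s0,s5} | {s4} | {s9,s12} | {s8} | {s1,s2} | {s6} | {s11}.
s0 and s5 lie in the same block of the stable partition, so they are equivalent — no string distinguishes them.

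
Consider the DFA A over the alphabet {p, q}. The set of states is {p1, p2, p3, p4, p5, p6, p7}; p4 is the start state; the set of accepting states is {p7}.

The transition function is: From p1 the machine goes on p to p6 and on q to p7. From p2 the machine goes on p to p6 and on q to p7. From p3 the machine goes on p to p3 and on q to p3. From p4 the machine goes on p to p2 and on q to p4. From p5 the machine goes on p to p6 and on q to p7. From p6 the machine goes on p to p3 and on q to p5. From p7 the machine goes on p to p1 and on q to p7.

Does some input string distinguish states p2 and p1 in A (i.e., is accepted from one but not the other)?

Every state is reachable, so we keep all 7.
Start with accepting vs non-accepting: {p7} | {p1,p2,p3,p4,p5,p6}.
Split {p1,p2,p3,p4,p5,p6} by δ(·,q) → {p1,p2,p5} and {p3,p4,p6}.
On input p, block {p3,p4,p6} splits into {p3,p6} and {p4}.
On input q, block {p3,p6} splits into {p3} and {p6}.
No further refinement is possible. Final partition (5 blocks): {p7} | {p1,p2,p5} | {p3} | {p4} | {p6}.
p2 and p1 lie in the same block of the stable partition, so they are equivalent — no string distinguishes them.

No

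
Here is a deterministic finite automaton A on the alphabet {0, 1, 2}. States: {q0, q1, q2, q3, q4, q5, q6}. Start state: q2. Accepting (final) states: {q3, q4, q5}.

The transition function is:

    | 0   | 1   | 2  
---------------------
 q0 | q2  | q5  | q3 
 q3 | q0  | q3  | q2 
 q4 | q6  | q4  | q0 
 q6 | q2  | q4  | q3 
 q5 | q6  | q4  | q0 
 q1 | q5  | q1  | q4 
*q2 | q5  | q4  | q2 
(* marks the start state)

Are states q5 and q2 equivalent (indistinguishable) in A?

No

First remove the unreachable states {q1}; 6 states remain.
P0 = {q3,q4,q5} | {q0,q2,q6}.
On input 0, block {q0,q2,q6} splits into {q0,q6} and {q2}.
Refine {q3,q4,q5} on symbol 2: members go to different blocks, giving {q4,q5} and {q3}.
The partition is now stable with 4 blocks: {q4,q5} | {q0,q6} | {q2} | {q3}.
q5 and q2 end up in different blocks, so they are distinguishable. For instance, the string 'ε' is accepted from only q5.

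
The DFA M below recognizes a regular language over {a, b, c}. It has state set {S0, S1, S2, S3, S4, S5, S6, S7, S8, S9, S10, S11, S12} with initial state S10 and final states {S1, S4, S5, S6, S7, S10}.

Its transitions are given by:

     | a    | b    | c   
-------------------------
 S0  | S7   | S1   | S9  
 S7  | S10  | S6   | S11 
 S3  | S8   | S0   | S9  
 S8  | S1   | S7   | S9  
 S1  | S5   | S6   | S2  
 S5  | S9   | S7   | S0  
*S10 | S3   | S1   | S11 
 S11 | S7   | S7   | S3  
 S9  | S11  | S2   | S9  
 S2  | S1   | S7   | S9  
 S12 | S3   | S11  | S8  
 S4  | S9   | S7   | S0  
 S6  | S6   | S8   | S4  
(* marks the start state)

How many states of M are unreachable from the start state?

BFS from S10 reaches {S0, S1, S2, S3, S4, S5, S6, S7, S8, S9, S10, S11}; the 1 state(s) S12 are never visited.

1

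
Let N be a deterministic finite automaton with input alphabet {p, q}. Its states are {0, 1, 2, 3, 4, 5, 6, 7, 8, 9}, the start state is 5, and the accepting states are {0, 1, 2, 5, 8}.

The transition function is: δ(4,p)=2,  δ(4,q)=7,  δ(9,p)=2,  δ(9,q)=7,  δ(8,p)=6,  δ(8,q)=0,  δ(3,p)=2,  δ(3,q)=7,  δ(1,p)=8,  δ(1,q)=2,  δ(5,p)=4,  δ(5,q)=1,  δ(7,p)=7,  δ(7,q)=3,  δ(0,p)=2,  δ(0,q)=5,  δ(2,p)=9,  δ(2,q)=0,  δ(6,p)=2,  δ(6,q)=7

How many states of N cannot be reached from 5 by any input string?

0

A breadth-first search from the start state visits every state.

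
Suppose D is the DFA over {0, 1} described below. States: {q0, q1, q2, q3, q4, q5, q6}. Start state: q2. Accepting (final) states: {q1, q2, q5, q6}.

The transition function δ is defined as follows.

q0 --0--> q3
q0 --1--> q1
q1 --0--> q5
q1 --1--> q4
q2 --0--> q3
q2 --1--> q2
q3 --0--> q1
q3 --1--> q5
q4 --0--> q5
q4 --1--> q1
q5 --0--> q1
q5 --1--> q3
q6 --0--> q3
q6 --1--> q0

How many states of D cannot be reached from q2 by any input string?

Starting at q2 and following transitions, the reachable set is {q1, q2, q3, q4, q5}. That leaves q0, q6 unreachable — 2 in total.

2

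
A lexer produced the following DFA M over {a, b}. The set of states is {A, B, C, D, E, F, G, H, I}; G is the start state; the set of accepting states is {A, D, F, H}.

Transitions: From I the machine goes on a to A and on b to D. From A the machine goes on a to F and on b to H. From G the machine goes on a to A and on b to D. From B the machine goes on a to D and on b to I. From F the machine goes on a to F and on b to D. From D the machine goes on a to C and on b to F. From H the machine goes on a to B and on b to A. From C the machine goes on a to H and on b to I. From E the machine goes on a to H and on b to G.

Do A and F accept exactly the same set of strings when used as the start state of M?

First remove the unreachable states {E}; 8 states remain.
P0 = {A,D,F,H} | {B,C,G,I}.
Split {A,D,F,H} by δ(·,a) → {A,F} and {D,H}.
Split {B,C,G,I} by δ(·,a) → {B,C} and {G,I}.
Stable partition: {A,F} | {B,C} | {D,H} | {G,I} — 4 equivalence classes.
A and F lie in the same block of the stable partition, so they are equivalent — no string distinguishes them.

Yes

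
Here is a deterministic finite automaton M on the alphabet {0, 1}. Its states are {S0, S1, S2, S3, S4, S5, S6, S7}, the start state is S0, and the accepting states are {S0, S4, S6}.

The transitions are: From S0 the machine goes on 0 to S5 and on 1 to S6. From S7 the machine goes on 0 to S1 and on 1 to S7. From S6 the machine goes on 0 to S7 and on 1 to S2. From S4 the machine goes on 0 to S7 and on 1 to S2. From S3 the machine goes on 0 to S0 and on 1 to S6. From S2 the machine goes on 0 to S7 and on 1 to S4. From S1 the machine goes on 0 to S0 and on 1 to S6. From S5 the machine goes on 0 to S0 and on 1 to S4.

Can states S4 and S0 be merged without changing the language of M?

States {S3} cannot be reached from the start state, so discard them.
Start with accepting vs non-accepting: {S0,S4,S6} | {S1,S2,S5,S7}.
Split {S0,S4,S6} by δ(·,1) → {S4,S6} and {S0}.
Split {S1,S2,S5,S7} by δ(·,0) → {S1,S5} and {S2,S7}.
Refine {S2,S7} on symbol 0: members go to different blocks, giving {S2} and {S7}.
The partition is now stable with 5 blocks: {S4,S6} | {S1,S5} | {S0} | {S2} | {S7}.
S4 and S0 end up in different blocks, so they are distinguishable. For instance, the string '1' is accepted from only S0.

No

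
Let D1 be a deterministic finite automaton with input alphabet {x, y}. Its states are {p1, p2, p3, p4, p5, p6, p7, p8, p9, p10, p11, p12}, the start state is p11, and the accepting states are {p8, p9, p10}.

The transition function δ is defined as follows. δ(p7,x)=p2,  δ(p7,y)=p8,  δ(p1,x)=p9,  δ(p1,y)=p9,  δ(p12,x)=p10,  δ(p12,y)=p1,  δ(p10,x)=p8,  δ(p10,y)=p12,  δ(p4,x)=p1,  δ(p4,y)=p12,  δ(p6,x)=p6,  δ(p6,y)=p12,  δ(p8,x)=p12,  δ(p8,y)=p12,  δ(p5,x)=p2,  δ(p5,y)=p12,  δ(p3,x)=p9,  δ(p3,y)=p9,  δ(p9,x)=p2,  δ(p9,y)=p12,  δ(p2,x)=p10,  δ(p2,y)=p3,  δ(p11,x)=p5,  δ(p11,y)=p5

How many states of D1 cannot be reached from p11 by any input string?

3

Starting at p11 and following transitions, the reachable set is {p1, p2, p3, p5, p8, p9, p10, p11, p12}. That leaves p4, p6, p7 unreachable — 3 in total.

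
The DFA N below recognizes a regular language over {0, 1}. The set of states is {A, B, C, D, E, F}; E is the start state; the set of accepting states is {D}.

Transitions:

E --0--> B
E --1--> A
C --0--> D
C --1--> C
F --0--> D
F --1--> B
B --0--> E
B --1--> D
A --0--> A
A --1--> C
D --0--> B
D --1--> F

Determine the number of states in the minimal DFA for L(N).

6

All states are reachable from the start state.
P0 = {D} | {A,B,C,E,F}.
Split {A,B,C,E,F} by δ(·,0) → {A,B,E} and {C,F}.
Split {A,B,E} by δ(·,1) → {A} and {B} and {E}.
Split {C,F} by δ(·,1) → {C} and {F}.
Stable partition: {D} | {A} | {C} | {B} | {E} | {F} — 6 equivalence classes.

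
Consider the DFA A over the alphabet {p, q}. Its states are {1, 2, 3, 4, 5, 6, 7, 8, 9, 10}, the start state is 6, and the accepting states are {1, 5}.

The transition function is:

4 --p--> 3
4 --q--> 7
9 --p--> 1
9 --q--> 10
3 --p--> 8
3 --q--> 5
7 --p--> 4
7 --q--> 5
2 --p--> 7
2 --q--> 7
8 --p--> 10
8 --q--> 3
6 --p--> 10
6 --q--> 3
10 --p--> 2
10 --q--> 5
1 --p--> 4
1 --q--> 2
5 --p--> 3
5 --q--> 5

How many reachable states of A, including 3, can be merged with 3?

3

First remove the unreachable states {1,9}; 8 states remain.
Start with accepting vs non-accepting: {5} | {2,3,4,6,7,8,10}.
On input q, block {2,3,4,6,7,8,10} splits into {2,4,6,8} and {3,7,10}.
Stable partition: {5} | {2,4,6,8} | {3,7,10} — 3 equivalence classes.
State 3 belongs to the block {3,7,10}, which has 3 states.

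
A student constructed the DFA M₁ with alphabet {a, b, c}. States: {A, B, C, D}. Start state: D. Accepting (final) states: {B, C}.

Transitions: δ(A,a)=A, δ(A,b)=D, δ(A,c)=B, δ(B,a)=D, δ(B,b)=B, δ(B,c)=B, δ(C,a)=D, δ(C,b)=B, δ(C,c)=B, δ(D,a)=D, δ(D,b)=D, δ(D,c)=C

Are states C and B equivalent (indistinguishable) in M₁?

States {A} cannot be reached from the start state, so discard them.
P0 = {B,C} | {D}.
The partition is now stable with 2 blocks: {B,C} | {D}.
C and B lie in the same block of the stable partition, so they are equivalent — no string distinguishes them.

Yes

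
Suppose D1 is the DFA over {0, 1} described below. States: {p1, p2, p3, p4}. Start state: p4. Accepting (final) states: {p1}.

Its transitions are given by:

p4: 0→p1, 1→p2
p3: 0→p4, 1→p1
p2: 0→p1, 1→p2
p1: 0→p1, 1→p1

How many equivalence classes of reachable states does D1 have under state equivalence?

2

Reachable states from the start: {p1,p2,p4}. Unreachable: {p3} — drop them.
Start with accepting vs non-accepting: {p1} | {p2,p4}.
Stable partition: {p1} | {p2,p4} — 2 equivalence classes.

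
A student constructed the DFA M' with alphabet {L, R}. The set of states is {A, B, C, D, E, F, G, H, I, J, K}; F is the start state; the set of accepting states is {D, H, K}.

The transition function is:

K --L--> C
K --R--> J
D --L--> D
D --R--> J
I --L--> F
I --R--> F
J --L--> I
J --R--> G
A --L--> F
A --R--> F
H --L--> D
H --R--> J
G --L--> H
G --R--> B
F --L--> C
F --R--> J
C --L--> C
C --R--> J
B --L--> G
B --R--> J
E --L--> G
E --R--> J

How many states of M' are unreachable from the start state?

BFS from F reaches {B, C, D, F, G, H, I, J}; the 3 state(s) A, E, K are never visited.

3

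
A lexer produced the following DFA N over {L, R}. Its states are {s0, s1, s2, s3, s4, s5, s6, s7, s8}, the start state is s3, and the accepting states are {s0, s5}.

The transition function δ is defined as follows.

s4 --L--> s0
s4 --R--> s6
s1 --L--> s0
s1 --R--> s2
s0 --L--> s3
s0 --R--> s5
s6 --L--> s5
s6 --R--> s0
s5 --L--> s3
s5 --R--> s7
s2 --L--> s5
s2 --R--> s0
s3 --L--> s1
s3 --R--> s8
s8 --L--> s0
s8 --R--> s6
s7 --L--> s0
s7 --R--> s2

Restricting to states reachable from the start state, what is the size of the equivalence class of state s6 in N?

2

First remove the unreachable states {s4}; 8 states remain.
P0 = {s0,s5} | {s1,s2,s3,s6,s7,s8}.
Split {s0,s5} by δ(·,R) → {s0} and {s5}.
Split {s1,s2,s3,s6,s7,s8} by δ(·,L) → {s1,s7,s8} and {s2,s6} and {s3}.
The partition is now stable with 5 blocks: {s0} | {s1,s7,s8} | {s5} | {s2,s6} | {s3}.
The equivalence class containing s6 is {s2,s6}, of size 2.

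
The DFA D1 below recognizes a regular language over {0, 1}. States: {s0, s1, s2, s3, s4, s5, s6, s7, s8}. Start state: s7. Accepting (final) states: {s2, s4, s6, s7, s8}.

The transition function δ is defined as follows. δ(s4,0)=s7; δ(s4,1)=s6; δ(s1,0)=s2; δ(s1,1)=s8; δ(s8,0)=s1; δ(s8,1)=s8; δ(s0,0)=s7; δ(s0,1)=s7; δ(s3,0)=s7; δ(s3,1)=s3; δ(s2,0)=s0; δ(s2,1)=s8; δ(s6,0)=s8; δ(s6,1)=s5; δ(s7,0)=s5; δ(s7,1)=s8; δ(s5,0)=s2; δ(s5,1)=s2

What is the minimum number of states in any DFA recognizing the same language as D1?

2

Reachable states from the start: {s0,s1,s2,s5,s7,s8}. Unreachable: {s3,s4,s6} — drop them.
Initial partition by acceptance: {s2,s7,s8} | {s0,s1,s5}.
The partition is now stable with 2 blocks: {s2,s7,s8} | {s0,s1,s5}.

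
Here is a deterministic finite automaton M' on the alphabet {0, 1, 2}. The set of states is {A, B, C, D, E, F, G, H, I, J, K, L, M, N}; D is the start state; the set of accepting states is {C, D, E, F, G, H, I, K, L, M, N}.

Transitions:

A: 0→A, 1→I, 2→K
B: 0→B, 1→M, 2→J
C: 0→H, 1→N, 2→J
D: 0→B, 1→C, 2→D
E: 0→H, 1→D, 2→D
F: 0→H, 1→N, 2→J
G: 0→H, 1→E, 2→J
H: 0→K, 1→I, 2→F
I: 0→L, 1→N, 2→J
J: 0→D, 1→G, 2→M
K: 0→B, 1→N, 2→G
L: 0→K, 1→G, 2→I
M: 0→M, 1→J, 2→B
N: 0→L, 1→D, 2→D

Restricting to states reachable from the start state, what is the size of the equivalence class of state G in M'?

4

Reachable states from the start: {B,C,D,E,F,G,H,I,J,K,L,M,N}. Unreachable: {A} — drop them.
Start with accepting vs non-accepting: {C,D,E,F,G,H,I,K,L,M,N} | {B,J}.
Refine {C,D,E,F,G,H,I,K,L,M,N} on symbol 0: members go to different blocks, giving {C,E,F,G,H,I,L,M,N} and {D,K}.
Split {C,E,F,G,H,I,L,M,N} by δ(·,0) → {C,E,F,G,I,M,N} and {H,L}.
Split {C,E,F,G,I,M,N} by δ(·,0) → {C,E,F,G,I,N} and {M}.
On input 1, block {C,E,F,G,I,N} splits into {C,F,G,I} and {E,N}.
Split {B,J} by δ(·,0) → {B} and {J}.
Refine {D,K} on symbol 1: members go to different blocks, giving {D} and {K}.
No further refinement is possible. Final partition (8 blocks): {C,F,G,I} | {B} | {D} | {H,L} | {M} | {E,N} | {J} | {K}.
State G belongs to the block {C,F,G,I}, which has 4 states.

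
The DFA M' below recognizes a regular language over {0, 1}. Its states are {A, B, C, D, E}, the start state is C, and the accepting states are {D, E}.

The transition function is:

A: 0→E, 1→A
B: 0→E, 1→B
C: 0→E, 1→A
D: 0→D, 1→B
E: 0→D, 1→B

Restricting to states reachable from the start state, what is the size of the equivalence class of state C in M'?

3

Initial partition by acceptance: {D,E} | {A,B,C}.
The partition is now stable with 2 blocks: {D,E} | {A,B,C}.
State C belongs to the block {A,B,C}, which has 3 states.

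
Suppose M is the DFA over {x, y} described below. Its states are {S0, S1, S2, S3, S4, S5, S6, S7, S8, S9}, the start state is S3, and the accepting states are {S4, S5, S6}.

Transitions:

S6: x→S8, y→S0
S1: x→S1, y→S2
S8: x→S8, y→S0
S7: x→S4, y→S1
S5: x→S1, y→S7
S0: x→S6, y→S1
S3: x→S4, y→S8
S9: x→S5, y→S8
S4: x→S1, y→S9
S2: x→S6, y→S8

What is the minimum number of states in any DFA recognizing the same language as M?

Initial partition by acceptance: {S4,S5,S6} | {S0,S1,S2,S3,S7,S8,S9}.
Split {S0,S1,S2,S3,S7,S8,S9} by δ(·,x) → {S0,S2,S3,S7,S9} and {S1,S8}.
No further refinement is possible. Final partition (3 blocks): {S4,S5,S6} | {S0,S2,S3,S7,S9} | {S1,S8}.

3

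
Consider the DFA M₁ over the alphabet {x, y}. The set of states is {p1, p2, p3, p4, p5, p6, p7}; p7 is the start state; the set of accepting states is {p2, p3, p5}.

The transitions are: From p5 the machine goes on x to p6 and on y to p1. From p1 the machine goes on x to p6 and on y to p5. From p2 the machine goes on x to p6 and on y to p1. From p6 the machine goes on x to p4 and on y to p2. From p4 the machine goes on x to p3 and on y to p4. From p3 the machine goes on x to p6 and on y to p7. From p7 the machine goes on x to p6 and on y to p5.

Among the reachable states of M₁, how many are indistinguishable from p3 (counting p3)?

3

Start with accepting vs non-accepting: {p2,p3,p5} | {p1,p4,p6,p7}.
Split {p1,p4,p6,p7} by δ(·,x) → {p1,p6,p7} and {p4}.
Split {p1,p6,p7} by δ(·,x) → {p1,p7} and {p6}.
The partition is now stable with 4 blocks: {p2,p3,p5} | {p1,p7} | {p4} | {p6}.
The equivalence class containing p3 is {p2,p3,p5}, of size 3.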